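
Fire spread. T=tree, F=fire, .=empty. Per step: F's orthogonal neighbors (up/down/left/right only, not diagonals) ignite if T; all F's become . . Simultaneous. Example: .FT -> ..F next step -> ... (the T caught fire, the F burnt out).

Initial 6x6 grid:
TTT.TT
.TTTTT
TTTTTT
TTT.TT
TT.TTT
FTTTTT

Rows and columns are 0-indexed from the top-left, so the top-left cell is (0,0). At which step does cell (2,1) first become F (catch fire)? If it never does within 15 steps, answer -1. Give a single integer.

Step 1: cell (2,1)='T' (+2 fires, +1 burnt)
Step 2: cell (2,1)='T' (+3 fires, +2 burnt)
Step 3: cell (2,1)='T' (+3 fires, +3 burnt)
Step 4: cell (2,1)='F' (+4 fires, +3 burnt)
  -> target ignites at step 4
Step 5: cell (2,1)='.' (+4 fires, +4 burnt)
Step 6: cell (2,1)='.' (+5 fires, +4 burnt)
Step 7: cell (2,1)='.' (+5 fires, +5 burnt)
Step 8: cell (2,1)='.' (+2 fires, +5 burnt)
Step 9: cell (2,1)='.' (+2 fires, +2 burnt)
Step 10: cell (2,1)='.' (+1 fires, +2 burnt)
Step 11: cell (2,1)='.' (+0 fires, +1 burnt)
  fire out at step 11

4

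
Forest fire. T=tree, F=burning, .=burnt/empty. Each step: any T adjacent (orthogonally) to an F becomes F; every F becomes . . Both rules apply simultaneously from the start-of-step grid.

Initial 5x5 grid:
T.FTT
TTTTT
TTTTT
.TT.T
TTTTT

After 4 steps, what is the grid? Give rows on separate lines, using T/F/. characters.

Step 1: 2 trees catch fire, 1 burn out
  T..FT
  TTFTT
  TTTTT
  .TT.T
  TTTTT
Step 2: 4 trees catch fire, 2 burn out
  T...F
  TF.FT
  TTFTT
  .TT.T
  TTTTT
Step 3: 5 trees catch fire, 4 burn out
  T....
  F...F
  TF.FT
  .TF.T
  TTTTT
Step 4: 5 trees catch fire, 5 burn out
  F....
  .....
  F...F
  .F..T
  TTFTT

F....
.....
F...F
.F..T
TTFTT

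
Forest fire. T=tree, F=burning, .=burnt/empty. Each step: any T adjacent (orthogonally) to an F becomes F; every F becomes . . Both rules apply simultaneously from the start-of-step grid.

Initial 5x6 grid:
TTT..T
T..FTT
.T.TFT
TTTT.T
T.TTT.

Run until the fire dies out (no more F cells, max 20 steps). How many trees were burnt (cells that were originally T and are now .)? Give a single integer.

Step 1: +3 fires, +2 burnt (F count now 3)
Step 2: +3 fires, +3 burnt (F count now 3)
Step 3: +3 fires, +3 burnt (F count now 3)
Step 4: +3 fires, +3 burnt (F count now 3)
Step 5: +2 fires, +3 burnt (F count now 2)
Step 6: +1 fires, +2 burnt (F count now 1)
Step 7: +0 fires, +1 burnt (F count now 0)
Fire out after step 7
Initially T: 19, now '.': 26
Total burnt (originally-T cells now '.'): 15

Answer: 15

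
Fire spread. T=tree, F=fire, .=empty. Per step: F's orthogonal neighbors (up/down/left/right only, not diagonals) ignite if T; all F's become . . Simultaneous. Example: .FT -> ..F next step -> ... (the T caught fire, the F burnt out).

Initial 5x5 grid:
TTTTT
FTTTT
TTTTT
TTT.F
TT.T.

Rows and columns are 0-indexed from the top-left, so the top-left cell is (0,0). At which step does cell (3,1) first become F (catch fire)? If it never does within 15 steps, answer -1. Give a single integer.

Step 1: cell (3,1)='T' (+4 fires, +2 burnt)
Step 2: cell (3,1)='T' (+6 fires, +4 burnt)
Step 3: cell (3,1)='F' (+6 fires, +6 burnt)
  -> target ignites at step 3
Step 4: cell (3,1)='.' (+3 fires, +6 burnt)
Step 5: cell (3,1)='.' (+0 fires, +3 burnt)
  fire out at step 5

3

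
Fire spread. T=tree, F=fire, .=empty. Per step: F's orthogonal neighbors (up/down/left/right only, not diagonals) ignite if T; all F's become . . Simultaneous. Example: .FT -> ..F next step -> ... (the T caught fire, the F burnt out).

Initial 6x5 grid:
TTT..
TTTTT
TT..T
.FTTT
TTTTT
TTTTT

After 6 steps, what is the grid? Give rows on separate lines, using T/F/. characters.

Step 1: 3 trees catch fire, 1 burn out
  TTT..
  TTTTT
  TF..T
  ..FTT
  TFTTT
  TTTTT
Step 2: 6 trees catch fire, 3 burn out
  TTT..
  TFTTT
  F...T
  ...FT
  F.FTT
  TFTTT
Step 3: 7 trees catch fire, 6 burn out
  TFT..
  F.FTT
  ....T
  ....F
  ...FT
  F.FTT
Step 4: 6 trees catch fire, 7 burn out
  F.F..
  ...FT
  ....F
  .....
  ....F
  ...FT
Step 5: 2 trees catch fire, 6 burn out
  .....
  ....F
  .....
  .....
  .....
  ....F
Step 6: 0 trees catch fire, 2 burn out
  .....
  .....
  .....
  .....
  .....
  .....

.....
.....
.....
.....
.....
.....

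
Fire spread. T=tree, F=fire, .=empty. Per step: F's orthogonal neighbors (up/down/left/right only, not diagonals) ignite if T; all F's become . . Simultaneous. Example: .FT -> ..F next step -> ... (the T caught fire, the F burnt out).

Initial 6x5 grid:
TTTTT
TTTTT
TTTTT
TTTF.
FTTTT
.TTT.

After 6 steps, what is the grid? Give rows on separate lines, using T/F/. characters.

Step 1: 5 trees catch fire, 2 burn out
  TTTTT
  TTTTT
  TTTFT
  FTF..
  .FTFT
  .TTT.
Step 2: 9 trees catch fire, 5 burn out
  TTTTT
  TTTFT
  FTF.F
  .F...
  ..F.F
  .FTF.
Step 3: 6 trees catch fire, 9 burn out
  TTTFT
  FTF.F
  .F...
  .....
  .....
  ..F..
Step 4: 4 trees catch fire, 6 burn out
  FTF.F
  .F...
  .....
  .....
  .....
  .....
Step 5: 1 trees catch fire, 4 burn out
  .F...
  .....
  .....
  .....
  .....
  .....
Step 6: 0 trees catch fire, 1 burn out
  .....
  .....
  .....
  .....
  .....
  .....

.....
.....
.....
.....
.....
.....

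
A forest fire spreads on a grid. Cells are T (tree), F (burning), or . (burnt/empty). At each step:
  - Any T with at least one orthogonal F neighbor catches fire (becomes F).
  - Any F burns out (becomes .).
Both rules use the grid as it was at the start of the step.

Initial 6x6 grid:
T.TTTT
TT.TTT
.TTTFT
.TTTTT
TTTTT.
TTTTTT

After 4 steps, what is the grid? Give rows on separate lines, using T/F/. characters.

Step 1: 4 trees catch fire, 1 burn out
  T.TTTT
  TT.TFT
  .TTF.F
  .TTTFT
  TTTTT.
  TTTTTT
Step 2: 7 trees catch fire, 4 burn out
  T.TTFT
  TT.F.F
  .TF...
  .TTF.F
  TTTTF.
  TTTTTT
Step 3: 6 trees catch fire, 7 burn out
  T.TF.F
  TT....
  .F....
  .TF...
  TTTF..
  TTTTFT
Step 4: 6 trees catch fire, 6 burn out
  T.F...
  TF....
  ......
  .F....
  TTF...
  TTTF.F

T.F...
TF....
......
.F....
TTF...
TTTF.F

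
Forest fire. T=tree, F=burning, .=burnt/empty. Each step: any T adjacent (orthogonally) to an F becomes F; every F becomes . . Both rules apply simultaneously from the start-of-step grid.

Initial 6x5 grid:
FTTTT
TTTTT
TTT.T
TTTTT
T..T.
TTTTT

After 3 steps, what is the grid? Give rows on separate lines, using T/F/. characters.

Step 1: 2 trees catch fire, 1 burn out
  .FTTT
  FTTTT
  TTT.T
  TTTTT
  T..T.
  TTTTT
Step 2: 3 trees catch fire, 2 burn out
  ..FTT
  .FTTT
  FTT.T
  TTTTT
  T..T.
  TTTTT
Step 3: 4 trees catch fire, 3 burn out
  ...FT
  ..FTT
  .FT.T
  FTTTT
  T..T.
  TTTTT

...FT
..FTT
.FT.T
FTTTT
T..T.
TTTTT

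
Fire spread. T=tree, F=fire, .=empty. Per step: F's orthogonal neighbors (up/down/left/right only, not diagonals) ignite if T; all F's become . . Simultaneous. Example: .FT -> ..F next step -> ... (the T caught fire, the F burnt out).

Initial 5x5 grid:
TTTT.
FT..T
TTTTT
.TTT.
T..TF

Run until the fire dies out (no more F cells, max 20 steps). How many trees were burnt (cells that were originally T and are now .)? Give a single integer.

Step 1: +4 fires, +2 burnt (F count now 4)
Step 2: +3 fires, +4 burnt (F count now 3)
Step 3: +5 fires, +3 burnt (F count now 5)
Step 4: +2 fires, +5 burnt (F count now 2)
Step 5: +1 fires, +2 burnt (F count now 1)
Step 6: +0 fires, +1 burnt (F count now 0)
Fire out after step 6
Initially T: 16, now '.': 24
Total burnt (originally-T cells now '.'): 15

Answer: 15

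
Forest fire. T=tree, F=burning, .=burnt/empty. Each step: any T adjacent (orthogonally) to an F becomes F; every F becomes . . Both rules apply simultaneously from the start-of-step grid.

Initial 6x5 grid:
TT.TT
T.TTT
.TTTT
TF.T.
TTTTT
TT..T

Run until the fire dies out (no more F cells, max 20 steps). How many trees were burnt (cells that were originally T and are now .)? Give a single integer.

Answer: 19

Derivation:
Step 1: +3 fires, +1 burnt (F count now 3)
Step 2: +4 fires, +3 burnt (F count now 4)
Step 3: +4 fires, +4 burnt (F count now 4)
Step 4: +4 fires, +4 burnt (F count now 4)
Step 5: +3 fires, +4 burnt (F count now 3)
Step 6: +1 fires, +3 burnt (F count now 1)
Step 7: +0 fires, +1 burnt (F count now 0)
Fire out after step 7
Initially T: 22, now '.': 27
Total burnt (originally-T cells now '.'): 19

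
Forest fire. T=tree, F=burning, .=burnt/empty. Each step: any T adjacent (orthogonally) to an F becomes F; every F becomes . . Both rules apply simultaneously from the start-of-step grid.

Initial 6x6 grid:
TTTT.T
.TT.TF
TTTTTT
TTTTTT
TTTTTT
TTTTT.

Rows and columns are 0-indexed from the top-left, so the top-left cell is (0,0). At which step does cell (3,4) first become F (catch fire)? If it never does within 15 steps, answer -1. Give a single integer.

Step 1: cell (3,4)='T' (+3 fires, +1 burnt)
Step 2: cell (3,4)='T' (+2 fires, +3 burnt)
Step 3: cell (3,4)='F' (+3 fires, +2 burnt)
  -> target ignites at step 3
Step 4: cell (3,4)='.' (+3 fires, +3 burnt)
Step 5: cell (3,4)='.' (+5 fires, +3 burnt)
Step 6: cell (3,4)='.' (+6 fires, +5 burnt)
Step 7: cell (3,4)='.' (+5 fires, +6 burnt)
Step 8: cell (3,4)='.' (+3 fires, +5 burnt)
Step 9: cell (3,4)='.' (+1 fires, +3 burnt)
Step 10: cell (3,4)='.' (+0 fires, +1 burnt)
  fire out at step 10

3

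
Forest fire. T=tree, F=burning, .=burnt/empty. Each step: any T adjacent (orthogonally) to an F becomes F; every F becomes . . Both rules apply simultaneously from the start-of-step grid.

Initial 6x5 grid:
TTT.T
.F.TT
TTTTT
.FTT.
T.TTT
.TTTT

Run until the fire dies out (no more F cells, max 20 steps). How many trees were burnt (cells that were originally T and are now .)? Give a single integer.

Answer: 20

Derivation:
Step 1: +3 fires, +2 burnt (F count now 3)
Step 2: +6 fires, +3 burnt (F count now 6)
Step 3: +3 fires, +6 burnt (F count now 3)
Step 4: +5 fires, +3 burnt (F count now 5)
Step 5: +2 fires, +5 burnt (F count now 2)
Step 6: +1 fires, +2 burnt (F count now 1)
Step 7: +0 fires, +1 burnt (F count now 0)
Fire out after step 7
Initially T: 21, now '.': 29
Total burnt (originally-T cells now '.'): 20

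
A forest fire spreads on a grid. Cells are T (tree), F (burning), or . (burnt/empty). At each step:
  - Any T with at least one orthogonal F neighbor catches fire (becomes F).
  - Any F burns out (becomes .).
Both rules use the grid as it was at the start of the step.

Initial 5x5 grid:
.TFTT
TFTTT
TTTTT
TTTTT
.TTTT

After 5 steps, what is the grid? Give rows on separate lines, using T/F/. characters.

Step 1: 5 trees catch fire, 2 burn out
  .F.FT
  F.FTT
  TFTTT
  TTTTT
  .TTTT
Step 2: 5 trees catch fire, 5 burn out
  ....F
  ...FT
  F.FTT
  TFTTT
  .TTTT
Step 3: 5 trees catch fire, 5 burn out
  .....
  ....F
  ...FT
  F.FTT
  .FTTT
Step 4: 3 trees catch fire, 5 burn out
  .....
  .....
  ....F
  ...FT
  ..FTT
Step 5: 2 trees catch fire, 3 burn out
  .....
  .....
  .....
  ....F
  ...FT

.....
.....
.....
....F
...FT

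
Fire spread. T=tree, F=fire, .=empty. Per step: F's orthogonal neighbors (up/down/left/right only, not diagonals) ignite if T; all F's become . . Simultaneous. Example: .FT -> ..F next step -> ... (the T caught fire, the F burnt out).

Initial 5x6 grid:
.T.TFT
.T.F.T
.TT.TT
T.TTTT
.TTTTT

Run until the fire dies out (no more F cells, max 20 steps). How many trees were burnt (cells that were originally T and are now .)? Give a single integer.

Answer: 18

Derivation:
Step 1: +2 fires, +2 burnt (F count now 2)
Step 2: +1 fires, +2 burnt (F count now 1)
Step 3: +1 fires, +1 burnt (F count now 1)
Step 4: +2 fires, +1 burnt (F count now 2)
Step 5: +2 fires, +2 burnt (F count now 2)
Step 6: +2 fires, +2 burnt (F count now 2)
Step 7: +2 fires, +2 burnt (F count now 2)
Step 8: +2 fires, +2 burnt (F count now 2)
Step 9: +2 fires, +2 burnt (F count now 2)
Step 10: +1 fires, +2 burnt (F count now 1)
Step 11: +1 fires, +1 burnt (F count now 1)
Step 12: +0 fires, +1 burnt (F count now 0)
Fire out after step 12
Initially T: 19, now '.': 29
Total burnt (originally-T cells now '.'): 18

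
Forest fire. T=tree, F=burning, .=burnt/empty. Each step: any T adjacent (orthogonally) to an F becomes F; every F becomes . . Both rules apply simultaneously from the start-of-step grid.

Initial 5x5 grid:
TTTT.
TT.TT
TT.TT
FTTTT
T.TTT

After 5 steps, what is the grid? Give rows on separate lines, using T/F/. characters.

Step 1: 3 trees catch fire, 1 burn out
  TTTT.
  TT.TT
  FT.TT
  .FTTT
  F.TTT
Step 2: 3 trees catch fire, 3 burn out
  TTTT.
  FT.TT
  .F.TT
  ..FTT
  ..TTT
Step 3: 4 trees catch fire, 3 burn out
  FTTT.
  .F.TT
  ...TT
  ...FT
  ..FTT
Step 4: 4 trees catch fire, 4 burn out
  .FTT.
  ...TT
  ...FT
  ....F
  ...FT
Step 5: 4 trees catch fire, 4 burn out
  ..FT.
  ...FT
  ....F
  .....
  ....F

..FT.
...FT
....F
.....
....F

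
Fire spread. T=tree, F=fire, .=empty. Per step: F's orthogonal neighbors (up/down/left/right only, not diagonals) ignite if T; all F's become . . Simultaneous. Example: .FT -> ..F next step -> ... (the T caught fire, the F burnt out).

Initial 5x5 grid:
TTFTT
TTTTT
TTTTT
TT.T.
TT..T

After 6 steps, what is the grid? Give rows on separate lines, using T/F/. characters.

Step 1: 3 trees catch fire, 1 burn out
  TF.FT
  TTFTT
  TTTTT
  TT.T.
  TT..T
Step 2: 5 trees catch fire, 3 burn out
  F...F
  TF.FT
  TTFTT
  TT.T.
  TT..T
Step 3: 4 trees catch fire, 5 burn out
  .....
  F...F
  TF.FT
  TT.T.
  TT..T
Step 4: 4 trees catch fire, 4 burn out
  .....
  .....
  F...F
  TF.F.
  TT..T
Step 5: 2 trees catch fire, 4 burn out
  .....
  .....
  .....
  F....
  TF..T
Step 6: 1 trees catch fire, 2 burn out
  .....
  .....
  .....
  .....
  F...T

.....
.....
.....
.....
F...T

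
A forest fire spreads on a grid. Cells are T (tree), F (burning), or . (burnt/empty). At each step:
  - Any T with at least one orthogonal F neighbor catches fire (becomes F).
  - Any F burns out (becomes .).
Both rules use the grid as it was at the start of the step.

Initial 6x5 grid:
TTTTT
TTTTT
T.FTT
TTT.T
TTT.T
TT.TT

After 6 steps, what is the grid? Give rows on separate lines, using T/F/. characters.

Step 1: 3 trees catch fire, 1 burn out
  TTTTT
  TTFTT
  T..FT
  TTF.T
  TTT.T
  TT.TT
Step 2: 6 trees catch fire, 3 burn out
  TTFTT
  TF.FT
  T...F
  TF..T
  TTF.T
  TT.TT
Step 3: 7 trees catch fire, 6 burn out
  TF.FT
  F...F
  T....
  F...F
  TF..T
  TT.TT
Step 4: 6 trees catch fire, 7 burn out
  F...F
  .....
  F....
  .....
  F...F
  TF.TT
Step 5: 2 trees catch fire, 6 burn out
  .....
  .....
  .....
  .....
  .....
  F..TF
Step 6: 1 trees catch fire, 2 burn out
  .....
  .....
  .....
  .....
  .....
  ...F.

.....
.....
.....
.....
.....
...F.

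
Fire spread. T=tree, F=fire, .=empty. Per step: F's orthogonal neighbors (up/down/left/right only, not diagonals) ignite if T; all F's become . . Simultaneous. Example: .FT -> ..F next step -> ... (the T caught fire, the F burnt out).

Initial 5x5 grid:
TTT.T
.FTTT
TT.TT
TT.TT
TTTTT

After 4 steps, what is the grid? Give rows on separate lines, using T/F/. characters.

Step 1: 3 trees catch fire, 1 burn out
  TFT.T
  ..FTT
  TF.TT
  TT.TT
  TTTTT
Step 2: 5 trees catch fire, 3 burn out
  F.F.T
  ...FT
  F..TT
  TF.TT
  TTTTT
Step 3: 4 trees catch fire, 5 burn out
  ....T
  ....F
  ...FT
  F..TT
  TFTTT
Step 4: 5 trees catch fire, 4 burn out
  ....F
  .....
  ....F
  ...FT
  F.FTT

....F
.....
....F
...FT
F.FTT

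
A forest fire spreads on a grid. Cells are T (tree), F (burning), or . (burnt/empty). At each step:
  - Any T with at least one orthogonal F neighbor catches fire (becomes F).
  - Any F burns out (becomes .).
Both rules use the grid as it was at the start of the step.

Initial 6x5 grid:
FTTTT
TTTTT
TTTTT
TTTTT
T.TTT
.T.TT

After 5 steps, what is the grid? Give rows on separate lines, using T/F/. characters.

Step 1: 2 trees catch fire, 1 burn out
  .FTTT
  FTTTT
  TTTTT
  TTTTT
  T.TTT
  .T.TT
Step 2: 3 trees catch fire, 2 burn out
  ..FTT
  .FTTT
  FTTTT
  TTTTT
  T.TTT
  .T.TT
Step 3: 4 trees catch fire, 3 burn out
  ...FT
  ..FTT
  .FTTT
  FTTTT
  T.TTT
  .T.TT
Step 4: 5 trees catch fire, 4 burn out
  ....F
  ...FT
  ..FTT
  .FTTT
  F.TTT
  .T.TT
Step 5: 3 trees catch fire, 5 burn out
  .....
  ....F
  ...FT
  ..FTT
  ..TTT
  .T.TT

.....
....F
...FT
..FTT
..TTT
.T.TT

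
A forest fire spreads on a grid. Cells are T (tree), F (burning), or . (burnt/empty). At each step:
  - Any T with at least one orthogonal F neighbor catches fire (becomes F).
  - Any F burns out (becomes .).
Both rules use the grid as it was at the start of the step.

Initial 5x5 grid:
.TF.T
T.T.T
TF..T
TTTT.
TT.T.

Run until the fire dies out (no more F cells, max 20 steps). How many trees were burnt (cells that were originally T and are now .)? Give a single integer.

Answer: 11

Derivation:
Step 1: +4 fires, +2 burnt (F count now 4)
Step 2: +4 fires, +4 burnt (F count now 4)
Step 3: +2 fires, +4 burnt (F count now 2)
Step 4: +1 fires, +2 burnt (F count now 1)
Step 5: +0 fires, +1 burnt (F count now 0)
Fire out after step 5
Initially T: 14, now '.': 22
Total burnt (originally-T cells now '.'): 11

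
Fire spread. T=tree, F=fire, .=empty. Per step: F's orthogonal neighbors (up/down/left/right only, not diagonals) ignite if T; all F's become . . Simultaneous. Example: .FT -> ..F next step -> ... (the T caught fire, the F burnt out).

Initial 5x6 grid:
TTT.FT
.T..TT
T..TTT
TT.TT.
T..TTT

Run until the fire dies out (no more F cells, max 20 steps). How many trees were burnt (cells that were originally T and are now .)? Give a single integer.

Step 1: +2 fires, +1 burnt (F count now 2)
Step 2: +2 fires, +2 burnt (F count now 2)
Step 3: +3 fires, +2 burnt (F count now 3)
Step 4: +2 fires, +3 burnt (F count now 2)
Step 5: +2 fires, +2 burnt (F count now 2)
Step 6: +0 fires, +2 burnt (F count now 0)
Fire out after step 6
Initially T: 19, now '.': 22
Total burnt (originally-T cells now '.'): 11

Answer: 11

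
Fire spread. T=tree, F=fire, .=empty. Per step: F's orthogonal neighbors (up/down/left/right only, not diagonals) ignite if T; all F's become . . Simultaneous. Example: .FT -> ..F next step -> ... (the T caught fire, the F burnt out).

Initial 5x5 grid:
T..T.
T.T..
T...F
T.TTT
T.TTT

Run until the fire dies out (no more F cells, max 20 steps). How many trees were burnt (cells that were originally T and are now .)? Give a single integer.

Step 1: +1 fires, +1 burnt (F count now 1)
Step 2: +2 fires, +1 burnt (F count now 2)
Step 3: +2 fires, +2 burnt (F count now 2)
Step 4: +1 fires, +2 burnt (F count now 1)
Step 5: +0 fires, +1 burnt (F count now 0)
Fire out after step 5
Initially T: 13, now '.': 18
Total burnt (originally-T cells now '.'): 6

Answer: 6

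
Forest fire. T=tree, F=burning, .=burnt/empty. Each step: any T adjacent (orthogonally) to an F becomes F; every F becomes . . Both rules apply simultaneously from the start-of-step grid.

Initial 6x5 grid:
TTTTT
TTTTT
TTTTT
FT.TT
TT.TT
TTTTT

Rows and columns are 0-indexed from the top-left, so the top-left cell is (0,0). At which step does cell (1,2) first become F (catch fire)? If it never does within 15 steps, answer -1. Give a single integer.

Step 1: cell (1,2)='T' (+3 fires, +1 burnt)
Step 2: cell (1,2)='T' (+4 fires, +3 burnt)
Step 3: cell (1,2)='T' (+4 fires, +4 burnt)
Step 4: cell (1,2)='F' (+4 fires, +4 burnt)
  -> target ignites at step 4
Step 5: cell (1,2)='.' (+5 fires, +4 burnt)
Step 6: cell (1,2)='.' (+5 fires, +5 burnt)
Step 7: cell (1,2)='.' (+2 fires, +5 burnt)
Step 8: cell (1,2)='.' (+0 fires, +2 burnt)
  fire out at step 8

4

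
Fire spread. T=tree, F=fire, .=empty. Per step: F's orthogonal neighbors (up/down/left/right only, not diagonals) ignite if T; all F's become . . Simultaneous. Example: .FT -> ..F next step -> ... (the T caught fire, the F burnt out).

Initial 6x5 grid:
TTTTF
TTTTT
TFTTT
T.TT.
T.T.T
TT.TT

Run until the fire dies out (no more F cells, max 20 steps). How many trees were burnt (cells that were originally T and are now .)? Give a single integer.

Step 1: +5 fires, +2 burnt (F count now 5)
Step 2: +9 fires, +5 burnt (F count now 9)
Step 3: +4 fires, +9 burnt (F count now 4)
Step 4: +1 fires, +4 burnt (F count now 1)
Step 5: +1 fires, +1 burnt (F count now 1)
Step 6: +0 fires, +1 burnt (F count now 0)
Fire out after step 6
Initially T: 23, now '.': 27
Total burnt (originally-T cells now '.'): 20

Answer: 20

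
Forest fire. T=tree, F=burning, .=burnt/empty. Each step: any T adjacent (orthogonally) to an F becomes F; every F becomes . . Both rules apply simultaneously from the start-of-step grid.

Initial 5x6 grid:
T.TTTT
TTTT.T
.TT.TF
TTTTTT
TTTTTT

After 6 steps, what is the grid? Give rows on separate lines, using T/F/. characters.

Step 1: 3 trees catch fire, 1 burn out
  T.TTTT
  TTTT.F
  .TT.F.
  TTTTTF
  TTTTTT
Step 2: 3 trees catch fire, 3 burn out
  T.TTTF
  TTTT..
  .TT...
  TTTTF.
  TTTTTF
Step 3: 3 trees catch fire, 3 burn out
  T.TTF.
  TTTT..
  .TT...
  TTTF..
  TTTTF.
Step 4: 3 trees catch fire, 3 burn out
  T.TF..
  TTTT..
  .TT...
  TTF...
  TTTF..
Step 5: 5 trees catch fire, 3 burn out
  T.F...
  TTTF..
  .TF...
  TF....
  TTF...
Step 6: 4 trees catch fire, 5 burn out
  T.....
  TTF...
  .F....
  F.....
  TF....

T.....
TTF...
.F....
F.....
TF....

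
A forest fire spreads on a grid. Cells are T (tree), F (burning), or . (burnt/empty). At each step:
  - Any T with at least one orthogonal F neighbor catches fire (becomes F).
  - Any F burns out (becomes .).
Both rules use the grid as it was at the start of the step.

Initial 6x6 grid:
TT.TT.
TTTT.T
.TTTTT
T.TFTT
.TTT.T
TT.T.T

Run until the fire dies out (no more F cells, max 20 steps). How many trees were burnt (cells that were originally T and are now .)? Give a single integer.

Step 1: +4 fires, +1 burnt (F count now 4)
Step 2: +6 fires, +4 burnt (F count now 6)
Step 3: +6 fires, +6 burnt (F count now 6)
Step 4: +5 fires, +6 burnt (F count now 5)
Step 5: +3 fires, +5 burnt (F count now 3)
Step 6: +1 fires, +3 burnt (F count now 1)
Step 7: +0 fires, +1 burnt (F count now 0)
Fire out after step 7
Initially T: 26, now '.': 35
Total burnt (originally-T cells now '.'): 25

Answer: 25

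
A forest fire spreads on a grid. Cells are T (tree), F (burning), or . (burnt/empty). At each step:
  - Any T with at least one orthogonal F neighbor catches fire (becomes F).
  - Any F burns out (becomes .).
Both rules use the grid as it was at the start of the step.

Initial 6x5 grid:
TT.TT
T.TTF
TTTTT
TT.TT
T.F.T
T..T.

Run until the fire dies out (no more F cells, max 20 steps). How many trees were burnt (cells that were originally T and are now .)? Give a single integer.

Step 1: +3 fires, +2 burnt (F count now 3)
Step 2: +4 fires, +3 burnt (F count now 4)
Step 3: +3 fires, +4 burnt (F count now 3)
Step 4: +1 fires, +3 burnt (F count now 1)
Step 5: +2 fires, +1 burnt (F count now 2)
Step 6: +2 fires, +2 burnt (F count now 2)
Step 7: +2 fires, +2 burnt (F count now 2)
Step 8: +2 fires, +2 burnt (F count now 2)
Step 9: +0 fires, +2 burnt (F count now 0)
Fire out after step 9
Initially T: 20, now '.': 29
Total burnt (originally-T cells now '.'): 19

Answer: 19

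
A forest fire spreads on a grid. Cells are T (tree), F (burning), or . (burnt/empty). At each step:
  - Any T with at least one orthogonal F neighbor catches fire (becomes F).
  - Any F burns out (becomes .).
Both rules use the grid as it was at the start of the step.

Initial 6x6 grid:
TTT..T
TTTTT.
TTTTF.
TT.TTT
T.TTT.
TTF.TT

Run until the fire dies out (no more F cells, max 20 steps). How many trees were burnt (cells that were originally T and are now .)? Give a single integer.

Step 1: +5 fires, +2 burnt (F count now 5)
Step 2: +7 fires, +5 burnt (F count now 7)
Step 3: +4 fires, +7 burnt (F count now 4)
Step 4: +6 fires, +4 burnt (F count now 6)
Step 5: +2 fires, +6 burnt (F count now 2)
Step 6: +1 fires, +2 burnt (F count now 1)
Step 7: +0 fires, +1 burnt (F count now 0)
Fire out after step 7
Initially T: 26, now '.': 35
Total burnt (originally-T cells now '.'): 25

Answer: 25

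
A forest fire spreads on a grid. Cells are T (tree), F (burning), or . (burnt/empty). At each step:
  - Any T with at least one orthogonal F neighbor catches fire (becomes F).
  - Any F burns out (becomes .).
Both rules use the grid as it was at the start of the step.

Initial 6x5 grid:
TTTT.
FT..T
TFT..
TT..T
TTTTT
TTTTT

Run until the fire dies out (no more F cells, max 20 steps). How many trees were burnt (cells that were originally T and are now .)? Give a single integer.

Step 1: +5 fires, +2 burnt (F count now 5)
Step 2: +3 fires, +5 burnt (F count now 3)
Step 3: +4 fires, +3 burnt (F count now 4)
Step 4: +4 fires, +4 burnt (F count now 4)
Step 5: +2 fires, +4 burnt (F count now 2)
Step 6: +2 fires, +2 burnt (F count now 2)
Step 7: +0 fires, +2 burnt (F count now 0)
Fire out after step 7
Initially T: 21, now '.': 29
Total burnt (originally-T cells now '.'): 20

Answer: 20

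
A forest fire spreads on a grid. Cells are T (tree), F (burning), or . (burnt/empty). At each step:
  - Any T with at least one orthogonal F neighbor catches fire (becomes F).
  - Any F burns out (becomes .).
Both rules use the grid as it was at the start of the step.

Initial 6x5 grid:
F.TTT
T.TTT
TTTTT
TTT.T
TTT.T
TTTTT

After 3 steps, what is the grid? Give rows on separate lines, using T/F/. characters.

Step 1: 1 trees catch fire, 1 burn out
  ..TTT
  F.TTT
  TTTTT
  TTT.T
  TTT.T
  TTTTT
Step 2: 1 trees catch fire, 1 burn out
  ..TTT
  ..TTT
  FTTTT
  TTT.T
  TTT.T
  TTTTT
Step 3: 2 trees catch fire, 1 burn out
  ..TTT
  ..TTT
  .FTTT
  FTT.T
  TTT.T
  TTTTT

..TTT
..TTT
.FTTT
FTT.T
TTT.T
TTTTT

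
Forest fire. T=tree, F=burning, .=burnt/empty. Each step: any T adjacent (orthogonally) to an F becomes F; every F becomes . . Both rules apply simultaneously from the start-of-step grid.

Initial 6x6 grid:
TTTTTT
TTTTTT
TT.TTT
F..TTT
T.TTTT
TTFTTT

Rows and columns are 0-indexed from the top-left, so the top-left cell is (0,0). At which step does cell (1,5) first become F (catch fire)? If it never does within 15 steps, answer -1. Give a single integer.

Step 1: cell (1,5)='T' (+5 fires, +2 burnt)
Step 2: cell (1,5)='T' (+5 fires, +5 burnt)
Step 3: cell (1,5)='T' (+5 fires, +5 burnt)
Step 4: cell (1,5)='T' (+5 fires, +5 burnt)
Step 5: cell (1,5)='T' (+4 fires, +5 burnt)
Step 6: cell (1,5)='T' (+3 fires, +4 burnt)
Step 7: cell (1,5)='F' (+2 fires, +3 burnt)
  -> target ignites at step 7
Step 8: cell (1,5)='.' (+1 fires, +2 burnt)
Step 9: cell (1,5)='.' (+0 fires, +1 burnt)
  fire out at step 9

7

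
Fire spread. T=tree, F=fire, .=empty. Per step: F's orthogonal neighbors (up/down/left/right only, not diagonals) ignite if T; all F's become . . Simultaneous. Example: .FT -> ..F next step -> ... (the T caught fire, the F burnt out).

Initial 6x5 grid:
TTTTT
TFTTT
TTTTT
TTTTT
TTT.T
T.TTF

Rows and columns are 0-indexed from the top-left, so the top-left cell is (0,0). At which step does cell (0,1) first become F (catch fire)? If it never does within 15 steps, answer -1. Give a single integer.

Step 1: cell (0,1)='F' (+6 fires, +2 burnt)
  -> target ignites at step 1
Step 2: cell (0,1)='.' (+8 fires, +6 burnt)
Step 3: cell (0,1)='.' (+9 fires, +8 burnt)
Step 4: cell (0,1)='.' (+2 fires, +9 burnt)
Step 5: cell (0,1)='.' (+1 fires, +2 burnt)
Step 6: cell (0,1)='.' (+0 fires, +1 burnt)
  fire out at step 6

1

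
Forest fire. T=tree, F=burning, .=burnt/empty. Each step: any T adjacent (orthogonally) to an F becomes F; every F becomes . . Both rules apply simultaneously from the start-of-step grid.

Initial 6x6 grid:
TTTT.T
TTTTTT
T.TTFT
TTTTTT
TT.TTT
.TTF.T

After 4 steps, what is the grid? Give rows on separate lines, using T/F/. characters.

Step 1: 6 trees catch fire, 2 burn out
  TTTT.T
  TTTTFT
  T.TF.F
  TTTTFT
  TT.FTT
  .TF..T
Step 2: 7 trees catch fire, 6 burn out
  TTTT.T
  TTTF.F
  T.F...
  TTTF.F
  TT..FT
  .F...T
Step 3: 6 trees catch fire, 7 burn out
  TTTF.F
  TTF...
  T.....
  TTF...
  TF...F
  .....T
Step 4: 5 trees catch fire, 6 burn out
  TTF...
  TF....
  T.....
  TF....
  F.....
  .....F

TTF...
TF....
T.....
TF....
F.....
.....F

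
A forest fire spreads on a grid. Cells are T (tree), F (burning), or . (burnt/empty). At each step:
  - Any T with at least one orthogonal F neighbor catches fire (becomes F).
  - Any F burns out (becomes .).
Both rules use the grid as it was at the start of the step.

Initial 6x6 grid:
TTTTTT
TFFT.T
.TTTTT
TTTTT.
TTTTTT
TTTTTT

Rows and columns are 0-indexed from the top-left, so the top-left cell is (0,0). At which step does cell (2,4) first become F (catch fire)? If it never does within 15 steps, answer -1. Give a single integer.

Step 1: cell (2,4)='T' (+6 fires, +2 burnt)
Step 2: cell (2,4)='T' (+5 fires, +6 burnt)
Step 3: cell (2,4)='F' (+6 fires, +5 burnt)
  -> target ignites at step 3
Step 4: cell (2,4)='.' (+7 fires, +6 burnt)
Step 5: cell (2,4)='.' (+4 fires, +7 burnt)
Step 6: cell (2,4)='.' (+2 fires, +4 burnt)
Step 7: cell (2,4)='.' (+1 fires, +2 burnt)
Step 8: cell (2,4)='.' (+0 fires, +1 burnt)
  fire out at step 8

3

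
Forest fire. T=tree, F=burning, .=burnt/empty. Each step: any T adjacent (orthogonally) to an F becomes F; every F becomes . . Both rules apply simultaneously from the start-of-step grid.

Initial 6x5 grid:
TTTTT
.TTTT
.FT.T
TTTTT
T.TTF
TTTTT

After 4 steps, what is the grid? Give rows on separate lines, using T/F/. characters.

Step 1: 6 trees catch fire, 2 burn out
  TTTTT
  .FTTT
  ..F.T
  TFTTF
  T.TF.
  TTTTF
Step 2: 8 trees catch fire, 6 burn out
  TFTTT
  ..FTT
  ....F
  F.FF.
  T.F..
  TTTF.
Step 3: 6 trees catch fire, 8 burn out
  F.FTT
  ...FF
  .....
  .....
  F....
  TTF..
Step 4: 4 trees catch fire, 6 burn out
  ...FF
  .....
  .....
  .....
  .....
  FF...

...FF
.....
.....
.....
.....
FF...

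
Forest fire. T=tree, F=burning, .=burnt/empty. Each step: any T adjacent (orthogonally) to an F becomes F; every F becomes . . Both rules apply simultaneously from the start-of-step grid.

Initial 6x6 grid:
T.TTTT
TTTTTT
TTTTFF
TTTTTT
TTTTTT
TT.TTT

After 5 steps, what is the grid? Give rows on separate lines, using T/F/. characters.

Step 1: 5 trees catch fire, 2 burn out
  T.TTTT
  TTTTFF
  TTTF..
  TTTTFF
  TTTTTT
  TT.TTT
Step 2: 7 trees catch fire, 5 burn out
  T.TTFF
  TTTF..
  TTF...
  TTTF..
  TTTTFF
  TT.TTT
Step 3: 7 trees catch fire, 7 burn out
  T.TF..
  TTF...
  TF....
  TTF...
  TTTF..
  TT.TFF
Step 4: 6 trees catch fire, 7 burn out
  T.F...
  TF....
  F.....
  TF....
  TTF...
  TT.F..
Step 5: 3 trees catch fire, 6 burn out
  T.....
  F.....
  ......
  F.....
  TF....
  TT....

T.....
F.....
......
F.....
TF....
TT....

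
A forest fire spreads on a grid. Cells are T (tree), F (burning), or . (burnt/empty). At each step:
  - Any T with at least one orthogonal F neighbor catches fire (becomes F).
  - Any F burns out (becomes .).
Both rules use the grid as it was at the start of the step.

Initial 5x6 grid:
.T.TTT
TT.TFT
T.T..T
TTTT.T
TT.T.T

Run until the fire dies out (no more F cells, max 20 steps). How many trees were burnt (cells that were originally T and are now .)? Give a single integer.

Answer: 8

Derivation:
Step 1: +3 fires, +1 burnt (F count now 3)
Step 2: +3 fires, +3 burnt (F count now 3)
Step 3: +1 fires, +3 burnt (F count now 1)
Step 4: +1 fires, +1 burnt (F count now 1)
Step 5: +0 fires, +1 burnt (F count now 0)
Fire out after step 5
Initially T: 20, now '.': 18
Total burnt (originally-T cells now '.'): 8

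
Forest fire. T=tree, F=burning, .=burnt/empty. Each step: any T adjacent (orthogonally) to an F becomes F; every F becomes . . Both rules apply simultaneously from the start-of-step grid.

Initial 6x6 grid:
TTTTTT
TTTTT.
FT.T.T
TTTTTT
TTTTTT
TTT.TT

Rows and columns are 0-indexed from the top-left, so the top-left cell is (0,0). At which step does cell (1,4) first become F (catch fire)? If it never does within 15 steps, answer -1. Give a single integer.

Step 1: cell (1,4)='T' (+3 fires, +1 burnt)
Step 2: cell (1,4)='T' (+4 fires, +3 burnt)
Step 3: cell (1,4)='T' (+5 fires, +4 burnt)
Step 4: cell (1,4)='T' (+5 fires, +5 burnt)
Step 5: cell (1,4)='F' (+6 fires, +5 burnt)
  -> target ignites at step 5
Step 6: cell (1,4)='.' (+3 fires, +6 burnt)
Step 7: cell (1,4)='.' (+4 fires, +3 burnt)
Step 8: cell (1,4)='.' (+1 fires, +4 burnt)
Step 9: cell (1,4)='.' (+0 fires, +1 burnt)
  fire out at step 9

5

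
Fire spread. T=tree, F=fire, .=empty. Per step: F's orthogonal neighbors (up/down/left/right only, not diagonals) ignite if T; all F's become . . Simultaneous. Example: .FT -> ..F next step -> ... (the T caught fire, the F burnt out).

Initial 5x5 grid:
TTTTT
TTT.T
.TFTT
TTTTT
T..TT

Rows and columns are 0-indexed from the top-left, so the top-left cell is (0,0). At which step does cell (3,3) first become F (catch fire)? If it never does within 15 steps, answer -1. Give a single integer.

Step 1: cell (3,3)='T' (+4 fires, +1 burnt)
Step 2: cell (3,3)='F' (+5 fires, +4 burnt)
  -> target ignites at step 2
Step 3: cell (3,3)='.' (+7 fires, +5 burnt)
Step 4: cell (3,3)='.' (+4 fires, +7 burnt)
Step 5: cell (3,3)='.' (+0 fires, +4 burnt)
  fire out at step 5

2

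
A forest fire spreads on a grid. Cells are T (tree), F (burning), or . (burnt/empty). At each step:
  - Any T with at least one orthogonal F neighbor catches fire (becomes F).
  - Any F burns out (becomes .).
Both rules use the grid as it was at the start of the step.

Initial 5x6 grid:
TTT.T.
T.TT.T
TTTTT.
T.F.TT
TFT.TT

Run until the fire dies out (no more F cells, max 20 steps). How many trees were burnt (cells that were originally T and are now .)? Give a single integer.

Answer: 18

Derivation:
Step 1: +3 fires, +2 burnt (F count now 3)
Step 2: +4 fires, +3 burnt (F count now 4)
Step 3: +4 fires, +4 burnt (F count now 4)
Step 4: +3 fires, +4 burnt (F count now 3)
Step 5: +3 fires, +3 burnt (F count now 3)
Step 6: +1 fires, +3 burnt (F count now 1)
Step 7: +0 fires, +1 burnt (F count now 0)
Fire out after step 7
Initially T: 20, now '.': 28
Total burnt (originally-T cells now '.'): 18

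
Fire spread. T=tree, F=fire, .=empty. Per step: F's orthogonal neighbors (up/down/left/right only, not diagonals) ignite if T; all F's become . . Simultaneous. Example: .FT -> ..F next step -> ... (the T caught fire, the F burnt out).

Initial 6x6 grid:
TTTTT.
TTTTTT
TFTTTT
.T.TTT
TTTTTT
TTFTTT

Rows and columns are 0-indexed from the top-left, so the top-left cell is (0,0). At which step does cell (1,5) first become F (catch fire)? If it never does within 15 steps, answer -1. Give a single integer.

Step 1: cell (1,5)='T' (+7 fires, +2 burnt)
Step 2: cell (1,5)='T' (+8 fires, +7 burnt)
Step 3: cell (1,5)='T' (+8 fires, +8 burnt)
Step 4: cell (1,5)='T' (+5 fires, +8 burnt)
Step 5: cell (1,5)='F' (+3 fires, +5 burnt)
  -> target ignites at step 5
Step 6: cell (1,5)='.' (+0 fires, +3 burnt)
  fire out at step 6

5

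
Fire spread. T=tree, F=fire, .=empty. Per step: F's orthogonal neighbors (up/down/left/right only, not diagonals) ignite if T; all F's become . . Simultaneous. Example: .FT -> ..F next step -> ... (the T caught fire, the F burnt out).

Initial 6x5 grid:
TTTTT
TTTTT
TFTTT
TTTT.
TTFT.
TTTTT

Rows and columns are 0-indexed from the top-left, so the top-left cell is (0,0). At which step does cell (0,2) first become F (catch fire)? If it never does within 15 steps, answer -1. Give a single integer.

Step 1: cell (0,2)='T' (+8 fires, +2 burnt)
Step 2: cell (0,2)='T' (+9 fires, +8 burnt)
Step 3: cell (0,2)='F' (+6 fires, +9 burnt)
  -> target ignites at step 3
Step 4: cell (0,2)='.' (+2 fires, +6 burnt)
Step 5: cell (0,2)='.' (+1 fires, +2 burnt)
Step 6: cell (0,2)='.' (+0 fires, +1 burnt)
  fire out at step 6

3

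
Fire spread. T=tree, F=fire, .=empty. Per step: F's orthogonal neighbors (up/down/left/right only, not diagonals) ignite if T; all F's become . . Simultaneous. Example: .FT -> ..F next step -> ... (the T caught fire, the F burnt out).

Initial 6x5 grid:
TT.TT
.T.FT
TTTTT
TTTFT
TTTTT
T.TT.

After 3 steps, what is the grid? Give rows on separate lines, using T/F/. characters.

Step 1: 6 trees catch fire, 2 burn out
  TT.FT
  .T..F
  TTTFT
  TTF.F
  TTTFT
  T.TT.
Step 2: 7 trees catch fire, 6 burn out
  TT..F
  .T...
  TTF.F
  TF...
  TTF.F
  T.TF.
Step 3: 4 trees catch fire, 7 burn out
  TT...
  .T...
  TF...
  F....
  TF...
  T.F..

TT...
.T...
TF...
F....
TF...
T.F..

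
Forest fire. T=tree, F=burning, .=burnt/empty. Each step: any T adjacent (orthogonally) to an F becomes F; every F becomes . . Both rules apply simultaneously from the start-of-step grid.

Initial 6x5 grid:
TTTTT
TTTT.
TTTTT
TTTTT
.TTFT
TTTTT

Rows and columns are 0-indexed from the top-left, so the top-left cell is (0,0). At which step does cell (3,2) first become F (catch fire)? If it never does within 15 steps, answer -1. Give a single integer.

Step 1: cell (3,2)='T' (+4 fires, +1 burnt)
Step 2: cell (3,2)='F' (+6 fires, +4 burnt)
  -> target ignites at step 2
Step 3: cell (3,2)='.' (+5 fires, +6 burnt)
Step 4: cell (3,2)='.' (+5 fires, +5 burnt)
Step 5: cell (3,2)='.' (+4 fires, +5 burnt)
Step 6: cell (3,2)='.' (+2 fires, +4 burnt)
Step 7: cell (3,2)='.' (+1 fires, +2 burnt)
Step 8: cell (3,2)='.' (+0 fires, +1 burnt)
  fire out at step 8

2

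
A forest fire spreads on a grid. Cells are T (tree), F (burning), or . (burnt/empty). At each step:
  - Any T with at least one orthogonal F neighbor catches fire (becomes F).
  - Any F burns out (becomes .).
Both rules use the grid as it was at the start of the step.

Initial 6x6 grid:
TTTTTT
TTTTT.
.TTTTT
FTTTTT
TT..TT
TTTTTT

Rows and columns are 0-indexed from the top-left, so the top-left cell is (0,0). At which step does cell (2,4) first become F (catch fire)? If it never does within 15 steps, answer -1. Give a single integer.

Step 1: cell (2,4)='T' (+2 fires, +1 burnt)
Step 2: cell (2,4)='T' (+4 fires, +2 burnt)
Step 3: cell (2,4)='T' (+4 fires, +4 burnt)
Step 4: cell (2,4)='T' (+6 fires, +4 burnt)
Step 5: cell (2,4)='F' (+7 fires, +6 burnt)
  -> target ignites at step 5
Step 6: cell (2,4)='.' (+5 fires, +7 burnt)
Step 7: cell (2,4)='.' (+2 fires, +5 burnt)
Step 8: cell (2,4)='.' (+1 fires, +2 burnt)
Step 9: cell (2,4)='.' (+0 fires, +1 burnt)
  fire out at step 9

5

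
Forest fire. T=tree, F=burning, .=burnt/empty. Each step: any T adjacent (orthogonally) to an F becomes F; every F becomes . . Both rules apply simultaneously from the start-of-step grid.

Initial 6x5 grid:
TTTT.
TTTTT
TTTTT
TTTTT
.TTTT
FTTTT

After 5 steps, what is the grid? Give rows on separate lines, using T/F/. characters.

Step 1: 1 trees catch fire, 1 burn out
  TTTT.
  TTTTT
  TTTTT
  TTTTT
  .TTTT
  .FTTT
Step 2: 2 trees catch fire, 1 burn out
  TTTT.
  TTTTT
  TTTTT
  TTTTT
  .FTTT
  ..FTT
Step 3: 3 trees catch fire, 2 burn out
  TTTT.
  TTTTT
  TTTTT
  TFTTT
  ..FTT
  ...FT
Step 4: 5 trees catch fire, 3 burn out
  TTTT.
  TTTTT
  TFTTT
  F.FTT
  ...FT
  ....F
Step 5: 5 trees catch fire, 5 burn out
  TTTT.
  TFTTT
  F.FTT
  ...FT
  ....F
  .....

TTTT.
TFTTT
F.FTT
...FT
....F
.....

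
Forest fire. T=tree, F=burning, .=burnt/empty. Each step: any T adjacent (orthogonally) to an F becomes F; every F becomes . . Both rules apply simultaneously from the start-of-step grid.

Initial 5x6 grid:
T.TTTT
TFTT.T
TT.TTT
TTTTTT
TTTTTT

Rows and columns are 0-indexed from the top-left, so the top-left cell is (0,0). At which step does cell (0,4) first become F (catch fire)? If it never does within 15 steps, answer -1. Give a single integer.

Step 1: cell (0,4)='T' (+3 fires, +1 burnt)
Step 2: cell (0,4)='T' (+5 fires, +3 burnt)
Step 3: cell (0,4)='T' (+5 fires, +5 burnt)
Step 4: cell (0,4)='F' (+5 fires, +5 burnt)
  -> target ignites at step 4
Step 5: cell (0,4)='.' (+4 fires, +5 burnt)
Step 6: cell (0,4)='.' (+3 fires, +4 burnt)
Step 7: cell (0,4)='.' (+1 fires, +3 burnt)
Step 8: cell (0,4)='.' (+0 fires, +1 burnt)
  fire out at step 8

4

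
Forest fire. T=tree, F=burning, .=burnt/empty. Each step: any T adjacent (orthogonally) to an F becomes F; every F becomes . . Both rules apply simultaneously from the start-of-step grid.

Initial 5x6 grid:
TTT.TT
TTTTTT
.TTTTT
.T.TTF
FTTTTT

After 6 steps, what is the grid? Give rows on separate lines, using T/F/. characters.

Step 1: 4 trees catch fire, 2 burn out
  TTT.TT
  TTTTTT
  .TTTTF
  .T.TF.
  .FTTTF
Step 2: 6 trees catch fire, 4 burn out
  TTT.TT
  TTTTTF
  .TTTF.
  .F.F..
  ..FTF.
Step 3: 5 trees catch fire, 6 burn out
  TTT.TF
  TTTTF.
  .FTF..
  ......
  ...F..
Step 4: 4 trees catch fire, 5 burn out
  TTT.F.
  TFTF..
  ..F...
  ......
  ......
Step 5: 3 trees catch fire, 4 burn out
  TFT...
  F.F...
  ......
  ......
  ......
Step 6: 2 trees catch fire, 3 burn out
  F.F...
  ......
  ......
  ......
  ......

F.F...
......
......
......
......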